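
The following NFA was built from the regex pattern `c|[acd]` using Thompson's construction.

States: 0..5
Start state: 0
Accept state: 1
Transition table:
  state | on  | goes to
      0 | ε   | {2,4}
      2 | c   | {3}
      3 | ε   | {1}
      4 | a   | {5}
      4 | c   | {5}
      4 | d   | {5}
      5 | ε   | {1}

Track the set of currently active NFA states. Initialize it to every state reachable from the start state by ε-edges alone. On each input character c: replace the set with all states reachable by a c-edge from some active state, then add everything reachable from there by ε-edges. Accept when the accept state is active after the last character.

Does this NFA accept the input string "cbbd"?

S₀ = ε-closure({0}) = {0,2,4}
'c' @ 1: {1,3,5}  [accepting]
'b' @ 2: {}  — state set empty
rest 'bd' ignored (set empty)
after full input: {}  (accept=1 not in)

Answer: REJECT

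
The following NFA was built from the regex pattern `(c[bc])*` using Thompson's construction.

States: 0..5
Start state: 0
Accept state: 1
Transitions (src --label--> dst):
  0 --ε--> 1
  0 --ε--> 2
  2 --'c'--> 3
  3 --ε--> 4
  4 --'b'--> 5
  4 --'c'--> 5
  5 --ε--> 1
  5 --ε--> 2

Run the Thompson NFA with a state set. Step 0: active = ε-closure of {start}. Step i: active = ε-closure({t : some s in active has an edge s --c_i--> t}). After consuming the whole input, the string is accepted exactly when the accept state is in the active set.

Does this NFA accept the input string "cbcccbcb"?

Answer: ACCEPT

Derivation:
S₀ = ε-closure({0}) = {0,1,2}
'c' @ 1: {3,4}
'b' @ 2: {1,2,5}  ✓accept
'c' @ 3: {3,4}
'c' @ 4: {1,2,5}  ✓accept
'c' @ 5: {3,4}
'b' @ 6: {1,2,5}  ✓accept
'c' @ 7: {3,4}
'b' @ 8: {1,2,5}  ✓accept
after full input: {1,2,5}  (accept=1 in)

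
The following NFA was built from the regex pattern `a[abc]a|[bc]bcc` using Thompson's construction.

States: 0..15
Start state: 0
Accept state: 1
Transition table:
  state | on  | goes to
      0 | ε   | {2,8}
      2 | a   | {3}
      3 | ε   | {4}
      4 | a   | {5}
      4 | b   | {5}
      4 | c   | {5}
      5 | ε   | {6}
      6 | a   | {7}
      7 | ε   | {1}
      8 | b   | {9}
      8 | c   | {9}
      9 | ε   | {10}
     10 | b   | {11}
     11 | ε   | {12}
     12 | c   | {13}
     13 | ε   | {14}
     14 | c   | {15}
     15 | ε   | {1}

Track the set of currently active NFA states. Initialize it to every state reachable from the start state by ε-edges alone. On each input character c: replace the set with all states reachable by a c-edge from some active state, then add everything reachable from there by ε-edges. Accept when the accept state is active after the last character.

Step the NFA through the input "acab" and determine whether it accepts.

start: ε-closure({0}) = {0,2,8}
'a' @ 1: {3,4}
'c' @ 2: {5,6}
'a' @ 3: {1,7}  [accepting]
'b' @ 4: {}  — no active states
after full input: {}  (accept=1 not in)

Answer: REJECT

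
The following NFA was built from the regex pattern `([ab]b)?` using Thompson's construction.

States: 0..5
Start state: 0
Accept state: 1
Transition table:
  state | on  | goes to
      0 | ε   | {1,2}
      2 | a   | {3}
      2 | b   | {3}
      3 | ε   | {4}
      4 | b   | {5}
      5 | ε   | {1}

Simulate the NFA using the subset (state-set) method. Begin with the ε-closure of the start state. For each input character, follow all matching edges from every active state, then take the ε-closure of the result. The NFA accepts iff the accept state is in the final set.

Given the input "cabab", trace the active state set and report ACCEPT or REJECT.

S₀ = ε-closure({0}) = {0,1,2}
'c' @ 1: {}  — no active states
rest 'abab' ignored (set empty)
final: {}; accept 1 not in set

Answer: REJECT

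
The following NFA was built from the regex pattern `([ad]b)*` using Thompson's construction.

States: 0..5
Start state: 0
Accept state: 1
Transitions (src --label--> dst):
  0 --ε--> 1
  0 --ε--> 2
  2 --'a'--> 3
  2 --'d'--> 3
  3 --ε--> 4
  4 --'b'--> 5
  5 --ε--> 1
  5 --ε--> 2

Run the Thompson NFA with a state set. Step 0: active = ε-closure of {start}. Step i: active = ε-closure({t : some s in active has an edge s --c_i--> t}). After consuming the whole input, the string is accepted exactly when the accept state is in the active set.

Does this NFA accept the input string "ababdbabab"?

initial (ε-close {0}): {0,1,2}
'a' @ 1: {3,4}
'b' @ 2: {1,2,5}  (accept∈set)
'a' @ 3: {3,4}
'b' @ 4: {1,2,5}  (accept∈set)
'd' @ 5: {3,4}
'b' @ 6: {1,2,5}  (accept∈set)
'a' @ 7: {3,4}
'b' @ 8: {1,2,5}  (accept∈set)
'a' @ 9: {3,4}
'b' @ 10: {1,2,5}  (accept∈set)
end set {1,2,5} — state 1 in

Answer: ACCEPT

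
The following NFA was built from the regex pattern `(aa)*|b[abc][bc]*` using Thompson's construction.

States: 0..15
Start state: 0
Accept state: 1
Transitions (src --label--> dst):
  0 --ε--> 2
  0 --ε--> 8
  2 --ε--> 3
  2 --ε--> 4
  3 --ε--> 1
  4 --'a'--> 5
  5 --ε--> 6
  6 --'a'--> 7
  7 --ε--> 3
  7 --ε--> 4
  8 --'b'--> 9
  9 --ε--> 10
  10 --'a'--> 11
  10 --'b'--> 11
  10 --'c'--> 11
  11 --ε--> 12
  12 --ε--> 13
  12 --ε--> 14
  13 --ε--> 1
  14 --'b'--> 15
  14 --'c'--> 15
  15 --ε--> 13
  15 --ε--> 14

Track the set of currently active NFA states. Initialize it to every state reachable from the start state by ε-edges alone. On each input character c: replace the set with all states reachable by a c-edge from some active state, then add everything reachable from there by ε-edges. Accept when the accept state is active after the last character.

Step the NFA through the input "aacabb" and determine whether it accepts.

Answer: REJECT

Steps:
S₀ = ε-closure({0}) = {0,1,2,3,4,8}
'a' @ 1: {5,6}
'a' @ 2: {1,3,4,7}  ✓accept
'c' @ 3: {}  — state set empty
rest 'abb' ignored (set empty)
end set {} — state 1 not in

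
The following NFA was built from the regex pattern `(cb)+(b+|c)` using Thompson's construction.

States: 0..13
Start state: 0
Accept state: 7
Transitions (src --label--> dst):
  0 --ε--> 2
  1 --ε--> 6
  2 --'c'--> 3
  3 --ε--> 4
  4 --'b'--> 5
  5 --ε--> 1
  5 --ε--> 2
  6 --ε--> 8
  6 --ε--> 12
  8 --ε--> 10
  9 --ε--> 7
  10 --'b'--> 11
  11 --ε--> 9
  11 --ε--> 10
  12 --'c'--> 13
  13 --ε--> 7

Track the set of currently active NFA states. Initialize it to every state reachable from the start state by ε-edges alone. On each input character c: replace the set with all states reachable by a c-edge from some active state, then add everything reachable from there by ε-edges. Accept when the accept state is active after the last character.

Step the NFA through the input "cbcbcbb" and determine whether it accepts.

start: ε-closure({0}) = {0,2}
'c' @ 1: {3,4}
'b' @ 2: {1,2,5,6,8,10,12}
'c' @ 3: {3,4,7,13}  ✓accept
'b' @ 4: {1,2,5,6,8,10,12}
'c' @ 5: {3,4,7,13}  ✓accept
'b' @ 6: {1,2,5,6,8,10,12}
'b' @ 7: {7,9,10,11}  ✓accept
final: {7,9,10,11}; accept 7 in set

Answer: ACCEPT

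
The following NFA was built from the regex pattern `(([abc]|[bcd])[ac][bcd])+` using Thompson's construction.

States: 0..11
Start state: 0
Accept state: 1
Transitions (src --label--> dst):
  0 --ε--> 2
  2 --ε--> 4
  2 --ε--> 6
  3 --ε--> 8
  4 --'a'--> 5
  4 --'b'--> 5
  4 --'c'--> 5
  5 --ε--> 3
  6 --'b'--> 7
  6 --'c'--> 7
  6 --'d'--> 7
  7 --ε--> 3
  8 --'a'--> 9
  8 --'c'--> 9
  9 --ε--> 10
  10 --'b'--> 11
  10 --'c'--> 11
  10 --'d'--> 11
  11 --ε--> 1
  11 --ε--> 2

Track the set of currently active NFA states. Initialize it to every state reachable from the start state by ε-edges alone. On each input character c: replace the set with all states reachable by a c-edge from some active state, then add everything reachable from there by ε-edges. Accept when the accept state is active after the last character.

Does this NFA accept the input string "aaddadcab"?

Answer: ACCEPT

Derivation:
S₀ = ε-closure({0}) = {0,2,4,6}
'a' @ 1: {3,5,8}
'a' @ 2: {9,10}
'd' @ 3: {1,2,4,6,11}  (accept∈set)
'd' @ 4: {3,7,8}
'a' @ 5: {9,10}
'd' @ 6: {1,2,4,6,11}  (accept∈set)
'c' @ 7: {3,5,7,8}
'a' @ 8: {9,10}
'b' @ 9: {1,2,4,6,11}  (accept∈set)
final: {1,2,4,6,11}; accept 1 in set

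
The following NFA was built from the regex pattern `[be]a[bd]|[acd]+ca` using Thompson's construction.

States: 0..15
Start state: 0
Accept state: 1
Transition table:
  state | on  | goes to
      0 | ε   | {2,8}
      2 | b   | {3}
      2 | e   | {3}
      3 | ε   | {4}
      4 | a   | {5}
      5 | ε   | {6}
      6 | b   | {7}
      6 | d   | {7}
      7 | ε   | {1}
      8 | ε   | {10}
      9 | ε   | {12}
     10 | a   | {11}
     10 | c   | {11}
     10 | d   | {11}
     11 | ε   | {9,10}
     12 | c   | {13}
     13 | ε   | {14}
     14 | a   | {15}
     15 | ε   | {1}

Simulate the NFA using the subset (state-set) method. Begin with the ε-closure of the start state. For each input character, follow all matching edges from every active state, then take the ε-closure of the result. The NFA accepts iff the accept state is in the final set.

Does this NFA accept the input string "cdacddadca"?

initial (ε-close {0}): {0,2,8,10}
'c' @ 1: {9,10,11,12}
'd' @ 2: {9,10,11,12}
'a' @ 3: {9,10,11,12}
'c' @ 4: {9,10,11,12,13,14}
'd' @ 5: {9,10,11,12}
'd' @ 6: {9,10,11,12}
'a' @ 7: {9,10,11,12}
'd' @ 8: {9,10,11,12}
'c' @ 9: {9,10,11,12,13,14}
'a' @ 10: {1,9,10,11,12,15}  [accepting]
final: {1,9,10,11,12,15}; accept 1 in set

Answer: ACCEPT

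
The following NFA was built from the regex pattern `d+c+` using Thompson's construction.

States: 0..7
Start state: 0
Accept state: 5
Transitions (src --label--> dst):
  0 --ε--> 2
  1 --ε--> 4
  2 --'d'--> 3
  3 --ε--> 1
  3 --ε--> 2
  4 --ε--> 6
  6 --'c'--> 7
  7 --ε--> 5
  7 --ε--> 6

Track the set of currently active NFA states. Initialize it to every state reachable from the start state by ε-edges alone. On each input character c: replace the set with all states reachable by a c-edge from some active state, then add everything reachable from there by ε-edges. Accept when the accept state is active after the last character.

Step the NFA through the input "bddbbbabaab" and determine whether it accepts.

Answer: REJECT

Trace:
start: ε-closure({0}) = {0,2}
'b' @ 1: {}  — state set empty
rest 'ddbbbabaab' ignored (set empty)
end set {} — state 5 not in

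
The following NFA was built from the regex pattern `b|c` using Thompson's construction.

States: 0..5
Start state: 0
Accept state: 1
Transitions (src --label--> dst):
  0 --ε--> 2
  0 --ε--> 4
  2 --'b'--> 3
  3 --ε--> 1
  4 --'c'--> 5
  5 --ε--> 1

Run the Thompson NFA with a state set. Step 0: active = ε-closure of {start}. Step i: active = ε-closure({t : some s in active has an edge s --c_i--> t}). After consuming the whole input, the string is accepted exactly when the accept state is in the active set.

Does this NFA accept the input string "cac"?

S₀ = ε-closure({0}) = {0,2,4}
'c' @ 1: {1,5}  ✓accept
'a' @ 2: {}  — no active states
rest 'c' ignored (set empty)
end set {} — state 1 not in

Answer: REJECT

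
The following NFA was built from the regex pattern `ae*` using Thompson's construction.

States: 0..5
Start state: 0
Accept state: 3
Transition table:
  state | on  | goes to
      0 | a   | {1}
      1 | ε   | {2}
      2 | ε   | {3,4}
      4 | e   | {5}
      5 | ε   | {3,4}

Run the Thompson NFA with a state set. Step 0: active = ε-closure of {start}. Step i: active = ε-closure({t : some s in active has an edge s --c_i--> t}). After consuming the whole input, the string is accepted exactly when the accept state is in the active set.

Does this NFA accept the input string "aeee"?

initial (ε-close {0}): {0}
'a' @ 1: {1,2,3,4}  ✓accept
'e' @ 2: {3,4,5}  ✓accept
'e' @ 3: {3,4,5}  ✓accept
'e' @ 4: {3,4,5}  ✓accept
final: {3,4,5}; accept 3 in set

Answer: ACCEPT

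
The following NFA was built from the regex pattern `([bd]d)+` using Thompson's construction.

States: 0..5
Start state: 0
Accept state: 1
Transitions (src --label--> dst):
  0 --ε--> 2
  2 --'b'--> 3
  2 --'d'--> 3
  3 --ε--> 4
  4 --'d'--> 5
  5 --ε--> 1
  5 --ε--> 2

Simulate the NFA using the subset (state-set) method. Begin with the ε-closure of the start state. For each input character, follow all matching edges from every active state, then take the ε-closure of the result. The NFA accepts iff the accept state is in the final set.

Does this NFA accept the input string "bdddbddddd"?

initial (ε-close {0}): {0,2}
'b' @ 1: {3,4}
'd' @ 2: {1,2,5}  (accept∈set)
'd' @ 3: {3,4}
'd' @ 4: {1,2,5}  (accept∈set)
'b' @ 5: {3,4}
'd' @ 6: {1,2,5}  (accept∈set)
'd' @ 7: {3,4}
'd' @ 8: {1,2,5}  (accept∈set)
'd' @ 9: {3,4}
'd' @ 10: {1,2,5}  (accept∈set)
final: {1,2,5}; accept 1 in set

Answer: ACCEPT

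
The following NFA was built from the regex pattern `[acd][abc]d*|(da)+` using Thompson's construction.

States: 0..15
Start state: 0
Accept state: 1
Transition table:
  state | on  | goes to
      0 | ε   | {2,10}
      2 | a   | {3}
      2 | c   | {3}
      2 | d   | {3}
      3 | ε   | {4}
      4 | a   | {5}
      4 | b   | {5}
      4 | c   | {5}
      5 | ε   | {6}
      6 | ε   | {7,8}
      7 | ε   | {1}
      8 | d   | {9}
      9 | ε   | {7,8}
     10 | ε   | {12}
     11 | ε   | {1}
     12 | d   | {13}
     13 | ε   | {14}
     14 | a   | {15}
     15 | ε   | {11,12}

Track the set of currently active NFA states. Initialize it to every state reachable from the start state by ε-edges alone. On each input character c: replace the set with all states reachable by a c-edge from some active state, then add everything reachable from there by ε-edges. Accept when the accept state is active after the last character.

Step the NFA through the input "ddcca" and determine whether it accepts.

Answer: REJECT

Steps:
start: ε-closure({0}) = {0,2,10,12}
'd' @ 1: {3,4,13,14}
'd' @ 2: {}  — no active states
rest 'cca' ignored (set empty)
final: {}; accept 1 not in set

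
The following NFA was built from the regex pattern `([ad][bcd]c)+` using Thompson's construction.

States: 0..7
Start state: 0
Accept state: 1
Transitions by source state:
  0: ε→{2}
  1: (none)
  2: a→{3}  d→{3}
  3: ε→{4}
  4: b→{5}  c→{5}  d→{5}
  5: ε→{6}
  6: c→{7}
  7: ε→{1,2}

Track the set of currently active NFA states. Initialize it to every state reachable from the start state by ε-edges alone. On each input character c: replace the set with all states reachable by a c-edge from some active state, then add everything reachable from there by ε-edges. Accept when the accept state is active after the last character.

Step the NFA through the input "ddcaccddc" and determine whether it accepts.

Answer: ACCEPT

Trace:
S₀ = ε-closure({0}) = {0,2}
'd' @ 1: {3,4}
'd' @ 2: {5,6}
'c' @ 3: {1,2,7}  (accept∈set)
'a' @ 4: {3,4}
'c' @ 5: {5,6}
'c' @ 6: {1,2,7}  (accept∈set)
'd' @ 7: {3,4}
'd' @ 8: {5,6}
'c' @ 9: {1,2,7}  (accept∈set)
after full input: {1,2,7}  (accept=1 in)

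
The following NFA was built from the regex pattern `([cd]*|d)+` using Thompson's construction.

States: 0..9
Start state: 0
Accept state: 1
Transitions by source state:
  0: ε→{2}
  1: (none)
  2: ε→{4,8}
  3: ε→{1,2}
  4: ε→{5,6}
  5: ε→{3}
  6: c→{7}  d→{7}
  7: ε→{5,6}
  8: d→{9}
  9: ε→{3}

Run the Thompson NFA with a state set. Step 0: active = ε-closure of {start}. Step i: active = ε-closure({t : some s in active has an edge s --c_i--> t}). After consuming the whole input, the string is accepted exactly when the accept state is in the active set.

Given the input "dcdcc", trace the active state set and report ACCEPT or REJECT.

Answer: ACCEPT

Trace:
S₀ = ε-closure({0}) = {0,1,2,3,4,5,6,8}
'd' @ 1: {1,2,3,4,5,6,7,8,9}  (accept∈set)
'c' @ 2: {1,2,3,4,5,6,7,8}  (accept∈set)
'd' @ 3: {1,2,3,4,5,6,7,8,9}  (accept∈set)
'c' @ 4: {1,2,3,4,5,6,7,8}  (accept∈set)
'c' @ 5: {1,2,3,4,5,6,7,8}  (accept∈set)
final: {1,2,3,4,5,6,7,8}; accept 1 in set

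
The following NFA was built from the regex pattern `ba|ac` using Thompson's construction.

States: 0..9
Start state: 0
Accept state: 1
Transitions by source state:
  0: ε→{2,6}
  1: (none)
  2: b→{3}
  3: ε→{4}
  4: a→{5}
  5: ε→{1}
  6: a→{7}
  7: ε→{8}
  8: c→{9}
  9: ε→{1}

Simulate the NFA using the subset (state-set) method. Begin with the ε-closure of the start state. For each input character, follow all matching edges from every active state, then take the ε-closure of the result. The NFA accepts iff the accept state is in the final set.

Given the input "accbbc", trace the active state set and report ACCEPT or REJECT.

Answer: REJECT

Derivation:
start: ε-closure({0}) = {0,2,6}
'a' @ 1: {7,8}
'c' @ 2: {1,9}  ✓accept
'c' @ 3: {}  — dead — no transitions
rest 'bbc' ignored (set empty)
after full input: {}  (accept=1 not in)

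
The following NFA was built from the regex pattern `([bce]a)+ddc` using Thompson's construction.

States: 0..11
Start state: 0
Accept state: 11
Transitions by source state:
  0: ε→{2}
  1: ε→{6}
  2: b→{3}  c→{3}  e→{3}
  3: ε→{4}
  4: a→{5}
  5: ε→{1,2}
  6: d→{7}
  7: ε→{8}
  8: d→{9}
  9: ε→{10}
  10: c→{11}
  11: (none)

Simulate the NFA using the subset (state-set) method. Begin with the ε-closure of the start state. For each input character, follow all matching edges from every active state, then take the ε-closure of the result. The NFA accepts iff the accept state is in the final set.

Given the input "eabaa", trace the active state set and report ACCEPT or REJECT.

Answer: REJECT

Trace:
initial (ε-close {0}): {0,2}
'e' @ 1: {3,4}
'a' @ 2: {1,2,5,6}
'b' @ 3: {3,4}
'a' @ 4: {1,2,5,6}
'a' @ 5: {}  — dead — no transitions
after full input: {}  (accept=11 not in)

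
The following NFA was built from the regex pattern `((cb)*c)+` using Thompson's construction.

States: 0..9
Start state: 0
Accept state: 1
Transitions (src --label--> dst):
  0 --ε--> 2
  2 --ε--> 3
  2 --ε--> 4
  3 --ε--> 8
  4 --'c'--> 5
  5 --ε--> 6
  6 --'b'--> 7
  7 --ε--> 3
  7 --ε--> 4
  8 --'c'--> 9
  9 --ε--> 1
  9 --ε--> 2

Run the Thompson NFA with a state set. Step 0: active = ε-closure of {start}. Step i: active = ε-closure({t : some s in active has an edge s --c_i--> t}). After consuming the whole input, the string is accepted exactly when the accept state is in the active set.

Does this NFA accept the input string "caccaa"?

Answer: REJECT

Steps:
start: ε-closure({0}) = {0,2,3,4,8}
'c' @ 1: {1,2,3,4,5,6,8,9}  [accepting]
'a' @ 2: {}  — state set empty
rest 'ccaa' ignored (set empty)
after full input: {}  (accept=1 not in)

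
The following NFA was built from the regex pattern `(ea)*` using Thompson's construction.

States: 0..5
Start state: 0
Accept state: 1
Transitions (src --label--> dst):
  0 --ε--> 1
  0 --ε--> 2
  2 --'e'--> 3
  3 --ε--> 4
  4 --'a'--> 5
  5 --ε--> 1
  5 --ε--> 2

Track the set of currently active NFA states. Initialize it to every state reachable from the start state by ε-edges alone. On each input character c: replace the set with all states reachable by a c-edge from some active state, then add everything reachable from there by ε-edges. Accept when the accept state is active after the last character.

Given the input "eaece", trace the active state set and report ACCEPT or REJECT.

Answer: REJECT

Steps:
initial (ε-close {0}): {0,1,2}
'e' @ 1: {3,4}
'a' @ 2: {1,2,5}  (accept∈set)
'e' @ 3: {3,4}
'c' @ 4: {}  — dead — no transitions
rest 'e' ignored (set empty)
final: {}; accept 1 not in set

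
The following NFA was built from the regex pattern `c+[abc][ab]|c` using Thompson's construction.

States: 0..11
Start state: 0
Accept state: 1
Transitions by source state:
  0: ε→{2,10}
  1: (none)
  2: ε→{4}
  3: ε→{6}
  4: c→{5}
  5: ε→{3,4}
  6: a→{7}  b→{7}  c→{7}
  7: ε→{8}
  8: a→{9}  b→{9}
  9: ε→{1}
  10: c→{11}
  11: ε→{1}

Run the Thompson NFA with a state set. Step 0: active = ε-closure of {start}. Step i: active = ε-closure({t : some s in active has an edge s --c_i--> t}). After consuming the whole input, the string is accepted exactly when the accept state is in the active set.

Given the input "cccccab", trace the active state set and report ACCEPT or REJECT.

S₀ = ε-closure({0}) = {0,2,4,10}
'c' @ 1: {1,3,4,5,6,11}  (accept∈set)
'c' @ 2: {3,4,5,6,7,8}
'c' @ 3: {3,4,5,6,7,8}
'c' @ 4: {3,4,5,6,7,8}
'c' @ 5: {3,4,5,6,7,8}
'a' @ 6: {1,7,8,9}  (accept∈set)
'b' @ 7: {1,9}  (accept∈set)
after full input: {1,9}  (accept=1 in)

Answer: ACCEPT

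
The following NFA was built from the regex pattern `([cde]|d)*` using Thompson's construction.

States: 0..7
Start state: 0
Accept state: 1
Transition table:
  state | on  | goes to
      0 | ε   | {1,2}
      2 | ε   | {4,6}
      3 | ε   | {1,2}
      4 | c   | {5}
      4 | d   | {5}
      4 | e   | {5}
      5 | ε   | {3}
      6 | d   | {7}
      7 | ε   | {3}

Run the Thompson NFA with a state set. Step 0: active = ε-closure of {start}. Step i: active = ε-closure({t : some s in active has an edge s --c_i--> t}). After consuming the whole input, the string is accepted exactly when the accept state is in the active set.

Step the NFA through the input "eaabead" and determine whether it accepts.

initial (ε-close {0}): {0,1,2,4,6}
'e' @ 1: {1,2,3,4,5,6}  ✓accept
'a' @ 2: {}  — state set empty
rest 'abead' ignored (set empty)
end set {} — state 1 not in

Answer: REJECT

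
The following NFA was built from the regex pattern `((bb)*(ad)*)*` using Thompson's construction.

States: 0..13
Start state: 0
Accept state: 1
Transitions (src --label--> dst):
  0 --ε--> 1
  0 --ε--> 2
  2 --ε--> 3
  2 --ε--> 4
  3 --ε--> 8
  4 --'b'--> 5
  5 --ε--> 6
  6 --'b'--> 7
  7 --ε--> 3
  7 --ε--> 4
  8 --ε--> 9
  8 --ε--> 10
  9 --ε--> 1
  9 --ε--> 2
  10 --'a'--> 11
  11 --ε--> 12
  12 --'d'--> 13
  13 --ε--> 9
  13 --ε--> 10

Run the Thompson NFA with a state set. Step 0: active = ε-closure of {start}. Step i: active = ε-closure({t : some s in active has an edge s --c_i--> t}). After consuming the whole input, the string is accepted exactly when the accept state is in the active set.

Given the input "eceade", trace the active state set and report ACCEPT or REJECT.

Answer: REJECT

Steps:
initial (ε-close {0}): {0,1,2,3,4,8,9,10}
'e' @ 1: {}  — state set empty
rest 'ceade' ignored (set empty)
final: {}; accept 1 not in set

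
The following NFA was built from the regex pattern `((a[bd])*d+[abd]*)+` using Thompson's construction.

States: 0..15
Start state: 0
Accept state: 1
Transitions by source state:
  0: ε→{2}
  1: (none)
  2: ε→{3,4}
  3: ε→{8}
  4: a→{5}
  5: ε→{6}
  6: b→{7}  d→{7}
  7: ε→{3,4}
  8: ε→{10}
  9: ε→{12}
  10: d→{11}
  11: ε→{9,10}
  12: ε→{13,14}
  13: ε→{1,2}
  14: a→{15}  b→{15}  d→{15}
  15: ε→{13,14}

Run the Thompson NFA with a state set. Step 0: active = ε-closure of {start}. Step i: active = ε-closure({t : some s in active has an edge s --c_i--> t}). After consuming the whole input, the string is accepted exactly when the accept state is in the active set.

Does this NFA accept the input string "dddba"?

Answer: ACCEPT

Steps:
initial (ε-close {0}): {0,2,3,4,8,10}
'd' @ 1: {1,2,3,4,8,9,10,11,12,13,14}  ✓accept
'd' @ 2: {1,2,3,4,8,9,10,11,12,13,14,15}  ✓accept
'd' @ 3: {1,2,3,4,8,9,10,11,12,13,14,15}  ✓accept
'b' @ 4: {1,2,3,4,8,10,13,14,15}  ✓accept
'a' @ 5: {1,2,3,4,5,6,8,10,13,14,15}  ✓accept
final: {1,2,3,4,5,6,8,10,13,14,15}; accept 1 in set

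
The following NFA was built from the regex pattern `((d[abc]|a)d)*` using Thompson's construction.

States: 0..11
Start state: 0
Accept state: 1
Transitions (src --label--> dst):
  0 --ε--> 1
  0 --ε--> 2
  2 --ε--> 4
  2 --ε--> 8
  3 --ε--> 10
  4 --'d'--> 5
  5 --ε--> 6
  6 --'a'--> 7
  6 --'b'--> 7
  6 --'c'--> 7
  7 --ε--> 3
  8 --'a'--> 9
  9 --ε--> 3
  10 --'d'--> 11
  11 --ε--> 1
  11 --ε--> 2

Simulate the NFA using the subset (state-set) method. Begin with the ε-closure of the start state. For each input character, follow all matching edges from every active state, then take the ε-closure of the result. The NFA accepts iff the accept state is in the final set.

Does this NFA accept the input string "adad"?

Answer: ACCEPT

Steps:
start: ε-closure({0}) = {0,1,2,4,8}
'a' @ 1: {3,9,10}
'd' @ 2: {1,2,4,8,11}  (accept∈set)
'a' @ 3: {3,9,10}
'd' @ 4: {1,2,4,8,11}  (accept∈set)
end set {1,2,4,8,11} — state 1 in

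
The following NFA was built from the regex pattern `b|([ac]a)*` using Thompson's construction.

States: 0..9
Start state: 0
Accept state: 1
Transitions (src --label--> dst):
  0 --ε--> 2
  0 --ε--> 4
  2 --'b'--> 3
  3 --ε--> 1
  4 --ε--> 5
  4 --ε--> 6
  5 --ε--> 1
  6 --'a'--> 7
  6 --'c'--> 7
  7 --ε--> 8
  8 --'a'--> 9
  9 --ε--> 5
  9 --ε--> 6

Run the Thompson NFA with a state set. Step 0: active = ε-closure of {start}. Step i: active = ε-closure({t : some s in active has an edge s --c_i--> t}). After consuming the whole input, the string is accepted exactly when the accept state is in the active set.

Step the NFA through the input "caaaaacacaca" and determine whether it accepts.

start: ε-closure({0}) = {0,1,2,4,5,6}
'c' @ 1: {7,8}
'a' @ 2: {1,5,6,9}  (accept∈set)
'a' @ 3: {7,8}
'a' @ 4: {1,5,6,9}  (accept∈set)
'a' @ 5: {7,8}
'a' @ 6: {1,5,6,9}  (accept∈set)
'c' @ 7: {7,8}
'a' @ 8: {1,5,6,9}  (accept∈set)
'c' @ 9: {7,8}
'a' @ 10: {1,5,6,9}  (accept∈set)
'c' @ 11: {7,8}
'a' @ 12: {1,5,6,9}  (accept∈set)
final: {1,5,6,9}; accept 1 in set

Answer: ACCEPT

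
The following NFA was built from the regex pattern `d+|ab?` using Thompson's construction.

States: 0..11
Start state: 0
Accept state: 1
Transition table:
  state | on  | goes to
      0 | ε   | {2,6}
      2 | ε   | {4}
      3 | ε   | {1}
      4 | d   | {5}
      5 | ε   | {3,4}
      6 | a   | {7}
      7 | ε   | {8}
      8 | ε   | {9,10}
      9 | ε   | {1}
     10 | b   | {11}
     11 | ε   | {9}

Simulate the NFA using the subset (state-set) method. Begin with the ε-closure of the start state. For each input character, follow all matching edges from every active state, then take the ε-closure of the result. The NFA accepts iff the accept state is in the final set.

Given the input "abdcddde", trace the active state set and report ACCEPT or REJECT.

Answer: REJECT

Steps:
start: ε-closure({0}) = {0,2,4,6}
'a' @ 1: {1,7,8,9,10}  [accepting]
'b' @ 2: {1,9,11}  [accepting]
'd' @ 3: {}  — state set empty
rest 'cddde' ignored (set empty)
final: {}; accept 1 not in set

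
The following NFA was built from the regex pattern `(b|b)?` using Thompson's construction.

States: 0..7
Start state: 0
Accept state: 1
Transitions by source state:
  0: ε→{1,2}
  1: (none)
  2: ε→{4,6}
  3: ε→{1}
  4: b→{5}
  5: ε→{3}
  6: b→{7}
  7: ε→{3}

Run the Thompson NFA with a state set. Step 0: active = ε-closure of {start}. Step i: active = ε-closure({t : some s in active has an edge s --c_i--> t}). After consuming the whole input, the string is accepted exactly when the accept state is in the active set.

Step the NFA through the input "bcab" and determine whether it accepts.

S₀ = ε-closure({0}) = {0,1,2,4,6}
'b' @ 1: {1,3,5,7}  [accepting]
'c' @ 2: {}  — state set empty
rest 'ab' ignored (set empty)
final: {}; accept 1 not in set

Answer: REJECT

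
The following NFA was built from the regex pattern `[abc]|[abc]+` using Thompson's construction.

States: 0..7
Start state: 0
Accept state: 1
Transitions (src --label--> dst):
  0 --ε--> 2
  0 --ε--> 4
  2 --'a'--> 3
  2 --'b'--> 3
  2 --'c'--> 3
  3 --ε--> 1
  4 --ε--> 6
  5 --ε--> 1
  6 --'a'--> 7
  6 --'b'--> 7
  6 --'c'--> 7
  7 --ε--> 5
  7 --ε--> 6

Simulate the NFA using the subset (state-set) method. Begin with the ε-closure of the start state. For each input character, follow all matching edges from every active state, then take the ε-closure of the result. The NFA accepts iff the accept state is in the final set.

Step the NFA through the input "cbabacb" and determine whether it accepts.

start: ε-closure({0}) = {0,2,4,6}
'c' @ 1: {1,3,5,6,7}  ✓accept
'b' @ 2: {1,5,6,7}  ✓accept
'a' @ 3: {1,5,6,7}  ✓accept
'b' @ 4: {1,5,6,7}  ✓accept
'a' @ 5: {1,5,6,7}  ✓accept
'c' @ 6: {1,5,6,7}  ✓accept
'b' @ 7: {1,5,6,7}  ✓accept
after full input: {1,5,6,7}  (accept=1 in)

Answer: ACCEPT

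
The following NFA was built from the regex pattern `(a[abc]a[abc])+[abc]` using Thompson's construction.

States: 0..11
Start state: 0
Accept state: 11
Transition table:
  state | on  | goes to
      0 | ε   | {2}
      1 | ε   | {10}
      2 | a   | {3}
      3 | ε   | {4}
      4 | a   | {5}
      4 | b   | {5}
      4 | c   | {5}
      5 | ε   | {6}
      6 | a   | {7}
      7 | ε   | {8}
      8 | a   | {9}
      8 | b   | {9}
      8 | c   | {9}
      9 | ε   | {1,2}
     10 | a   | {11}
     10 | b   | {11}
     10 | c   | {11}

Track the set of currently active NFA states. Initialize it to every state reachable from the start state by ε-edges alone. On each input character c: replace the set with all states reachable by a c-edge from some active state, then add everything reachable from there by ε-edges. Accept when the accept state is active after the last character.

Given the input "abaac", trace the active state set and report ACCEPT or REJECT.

Answer: ACCEPT

Trace:
initial (ε-close {0}): {0,2}
'a' @ 1: {3,4}
'b' @ 2: {5,6}
'a' @ 3: {7,8}
'a' @ 4: {1,2,9,10}
'c' @ 5: {11}  ✓accept
final: {11}; accept 11 in set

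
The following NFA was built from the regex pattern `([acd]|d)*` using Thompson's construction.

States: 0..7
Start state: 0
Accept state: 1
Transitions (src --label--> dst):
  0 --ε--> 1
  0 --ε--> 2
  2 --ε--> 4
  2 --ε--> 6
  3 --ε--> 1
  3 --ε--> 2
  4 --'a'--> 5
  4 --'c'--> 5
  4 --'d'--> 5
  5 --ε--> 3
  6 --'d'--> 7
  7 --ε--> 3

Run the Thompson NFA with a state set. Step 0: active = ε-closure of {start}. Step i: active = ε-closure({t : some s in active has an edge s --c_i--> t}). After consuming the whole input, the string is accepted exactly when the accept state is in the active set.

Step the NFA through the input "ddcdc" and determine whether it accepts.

S₀ = ε-closure({0}) = {0,1,2,4,6}
'd' @ 1: {1,2,3,4,5,6,7}  ✓accept
'd' @ 2: {1,2,3,4,5,6,7}  ✓accept
'c' @ 3: {1,2,3,4,5,6}  ✓accept
'd' @ 4: {1,2,3,4,5,6,7}  ✓accept
'c' @ 5: {1,2,3,4,5,6}  ✓accept
end set {1,2,3,4,5,6} — state 1 in

Answer: ACCEPT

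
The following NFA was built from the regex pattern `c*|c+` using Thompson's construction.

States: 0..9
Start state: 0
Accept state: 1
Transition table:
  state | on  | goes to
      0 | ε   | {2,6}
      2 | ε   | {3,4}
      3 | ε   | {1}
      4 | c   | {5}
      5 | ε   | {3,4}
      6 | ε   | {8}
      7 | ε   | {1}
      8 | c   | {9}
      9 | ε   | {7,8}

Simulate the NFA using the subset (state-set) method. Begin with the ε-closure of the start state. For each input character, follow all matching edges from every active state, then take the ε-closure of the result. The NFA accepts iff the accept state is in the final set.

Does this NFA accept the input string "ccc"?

Answer: ACCEPT

Steps:
start: ε-closure({0}) = {0,1,2,3,4,6,8}
'c' @ 1: {1,3,4,5,7,8,9}  [accepting]
'c' @ 2: {1,3,4,5,7,8,9}  [accepting]
'c' @ 3: {1,3,4,5,7,8,9}  [accepting]
end set {1,3,4,5,7,8,9} — state 1 in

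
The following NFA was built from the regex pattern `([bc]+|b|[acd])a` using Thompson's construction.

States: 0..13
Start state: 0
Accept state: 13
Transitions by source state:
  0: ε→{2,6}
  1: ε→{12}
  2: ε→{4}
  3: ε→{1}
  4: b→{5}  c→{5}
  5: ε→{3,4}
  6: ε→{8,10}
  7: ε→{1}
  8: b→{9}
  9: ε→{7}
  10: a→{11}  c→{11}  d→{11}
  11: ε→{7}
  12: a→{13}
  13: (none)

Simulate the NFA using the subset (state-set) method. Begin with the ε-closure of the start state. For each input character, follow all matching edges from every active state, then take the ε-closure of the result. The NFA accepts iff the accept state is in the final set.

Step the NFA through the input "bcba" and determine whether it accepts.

initial (ε-close {0}): {0,2,4,6,8,10}
'b' @ 1: {1,3,4,5,7,9,12}
'c' @ 2: {1,3,4,5,12}
'b' @ 3: {1,3,4,5,12}
'a' @ 4: {13}  ✓accept
final: {13}; accept 13 in set

Answer: ACCEPT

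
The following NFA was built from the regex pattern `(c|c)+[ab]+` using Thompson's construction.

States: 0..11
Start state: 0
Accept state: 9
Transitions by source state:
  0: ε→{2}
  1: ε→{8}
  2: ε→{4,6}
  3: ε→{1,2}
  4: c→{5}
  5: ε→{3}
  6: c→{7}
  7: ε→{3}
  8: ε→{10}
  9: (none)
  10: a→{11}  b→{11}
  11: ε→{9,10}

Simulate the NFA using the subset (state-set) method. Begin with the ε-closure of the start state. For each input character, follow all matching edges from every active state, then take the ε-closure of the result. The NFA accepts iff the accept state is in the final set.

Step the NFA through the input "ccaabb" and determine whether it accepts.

start: ε-closure({0}) = {0,2,4,6}
'c' @ 1: {1,2,3,4,5,6,7,8,10}
'c' @ 2: {1,2,3,4,5,6,7,8,10}
'a' @ 3: {9,10,11}  (accept∈set)
'a' @ 4: {9,10,11}  (accept∈set)
'b' @ 5: {9,10,11}  (accept∈set)
'b' @ 6: {9,10,11}  (accept∈set)
final: {9,10,11}; accept 9 in set

Answer: ACCEPT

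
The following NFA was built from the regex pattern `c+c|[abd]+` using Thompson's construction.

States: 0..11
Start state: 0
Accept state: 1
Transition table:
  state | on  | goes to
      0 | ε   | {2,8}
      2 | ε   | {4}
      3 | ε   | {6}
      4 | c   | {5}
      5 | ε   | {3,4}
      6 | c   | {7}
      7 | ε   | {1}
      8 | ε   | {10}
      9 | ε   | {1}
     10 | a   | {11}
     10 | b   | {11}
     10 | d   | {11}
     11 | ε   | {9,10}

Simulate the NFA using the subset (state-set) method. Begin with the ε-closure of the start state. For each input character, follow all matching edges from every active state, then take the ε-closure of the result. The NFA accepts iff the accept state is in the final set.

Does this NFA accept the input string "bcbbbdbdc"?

start: ε-closure({0}) = {0,2,4,8,10}
'b' @ 1: {1,9,10,11}  [accepting]
'c' @ 2: {}  — dead — no transitions
rest 'bbbdbdc' ignored (set empty)
final: {}; accept 1 not in set

Answer: REJECT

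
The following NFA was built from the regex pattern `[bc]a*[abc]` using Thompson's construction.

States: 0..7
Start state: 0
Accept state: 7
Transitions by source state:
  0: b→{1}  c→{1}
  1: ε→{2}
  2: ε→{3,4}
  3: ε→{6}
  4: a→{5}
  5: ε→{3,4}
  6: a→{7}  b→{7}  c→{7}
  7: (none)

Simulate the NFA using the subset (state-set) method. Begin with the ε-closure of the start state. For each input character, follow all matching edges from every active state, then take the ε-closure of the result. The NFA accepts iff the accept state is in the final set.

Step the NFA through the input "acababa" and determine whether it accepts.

start: ε-closure({0}) = {0}
'a' @ 1: {}  — no active states
rest 'cababa' ignored (set empty)
after full input: {}  (accept=7 not in)

Answer: REJECT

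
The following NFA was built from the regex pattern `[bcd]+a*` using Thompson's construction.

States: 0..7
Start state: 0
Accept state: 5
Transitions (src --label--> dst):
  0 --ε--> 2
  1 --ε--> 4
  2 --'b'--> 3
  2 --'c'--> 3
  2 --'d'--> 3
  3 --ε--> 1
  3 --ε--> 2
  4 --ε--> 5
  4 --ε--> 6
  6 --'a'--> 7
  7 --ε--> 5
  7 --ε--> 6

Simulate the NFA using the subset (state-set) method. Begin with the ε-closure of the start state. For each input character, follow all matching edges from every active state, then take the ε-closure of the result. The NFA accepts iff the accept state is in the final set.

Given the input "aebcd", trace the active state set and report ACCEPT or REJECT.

initial (ε-close {0}): {0,2}
'a' @ 1: {}  — dead — no transitions
rest 'ebcd' ignored (set empty)
final: {}; accept 5 not in set

Answer: REJECT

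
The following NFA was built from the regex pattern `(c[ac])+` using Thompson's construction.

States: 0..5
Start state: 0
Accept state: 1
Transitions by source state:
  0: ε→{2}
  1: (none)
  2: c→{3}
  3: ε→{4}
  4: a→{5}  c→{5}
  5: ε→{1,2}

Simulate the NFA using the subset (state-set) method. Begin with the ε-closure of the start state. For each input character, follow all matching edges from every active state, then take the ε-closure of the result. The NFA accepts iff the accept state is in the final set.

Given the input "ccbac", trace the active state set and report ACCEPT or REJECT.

start: ε-closure({0}) = {0,2}
'c' @ 1: {3,4}
'c' @ 2: {1,2,5}  [accepting]
'b' @ 3: {}  — no active states
rest 'ac' ignored (set empty)
end set {} — state 1 not in

Answer: REJECT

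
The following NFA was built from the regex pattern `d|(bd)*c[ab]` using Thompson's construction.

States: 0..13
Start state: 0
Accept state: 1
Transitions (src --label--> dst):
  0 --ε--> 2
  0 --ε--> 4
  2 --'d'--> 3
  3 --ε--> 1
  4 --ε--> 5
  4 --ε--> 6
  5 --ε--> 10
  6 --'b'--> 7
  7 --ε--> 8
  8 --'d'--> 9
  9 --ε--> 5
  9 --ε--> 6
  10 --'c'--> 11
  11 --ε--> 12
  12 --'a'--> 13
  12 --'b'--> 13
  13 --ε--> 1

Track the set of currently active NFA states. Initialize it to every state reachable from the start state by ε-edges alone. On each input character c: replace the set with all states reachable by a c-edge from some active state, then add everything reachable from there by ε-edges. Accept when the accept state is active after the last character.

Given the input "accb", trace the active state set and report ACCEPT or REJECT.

start: ε-closure({0}) = {0,2,4,5,6,10}
'a' @ 1: {}  — no active states
rest 'ccb' ignored (set empty)
after full input: {}  (accept=1 not in)

Answer: REJECT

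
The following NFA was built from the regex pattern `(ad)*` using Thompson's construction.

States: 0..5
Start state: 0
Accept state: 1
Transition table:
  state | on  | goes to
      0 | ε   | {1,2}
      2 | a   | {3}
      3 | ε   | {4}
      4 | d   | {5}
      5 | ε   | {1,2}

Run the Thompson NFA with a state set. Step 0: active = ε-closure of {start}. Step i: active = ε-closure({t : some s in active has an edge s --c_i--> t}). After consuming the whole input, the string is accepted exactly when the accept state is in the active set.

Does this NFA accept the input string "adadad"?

start: ε-closure({0}) = {0,1,2}
'a' @ 1: {3,4}
'd' @ 2: {1,2,5}  [accepting]
'a' @ 3: {3,4}
'd' @ 4: {1,2,5}  [accepting]
'a' @ 5: {3,4}
'd' @ 6: {1,2,5}  [accepting]
after full input: {1,2,5}  (accept=1 in)

Answer: ACCEPT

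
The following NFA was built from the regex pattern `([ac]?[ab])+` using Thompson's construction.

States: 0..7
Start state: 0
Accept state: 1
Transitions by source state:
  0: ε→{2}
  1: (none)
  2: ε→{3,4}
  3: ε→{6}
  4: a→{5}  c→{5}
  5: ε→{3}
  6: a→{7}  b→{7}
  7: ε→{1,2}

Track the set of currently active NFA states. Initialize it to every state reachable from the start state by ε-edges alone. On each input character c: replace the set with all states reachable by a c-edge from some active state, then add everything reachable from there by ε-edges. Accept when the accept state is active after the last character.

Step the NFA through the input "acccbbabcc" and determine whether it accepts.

start: ε-closure({0}) = {0,2,3,4,6}
'a' @ 1: {1,2,3,4,5,6,7}  ✓accept
'c' @ 2: {3,5,6}
'c' @ 3: {}  — dead — no transitions
rest 'cbbabcc' ignored (set empty)
after full input: {}  (accept=1 not in)

Answer: REJECT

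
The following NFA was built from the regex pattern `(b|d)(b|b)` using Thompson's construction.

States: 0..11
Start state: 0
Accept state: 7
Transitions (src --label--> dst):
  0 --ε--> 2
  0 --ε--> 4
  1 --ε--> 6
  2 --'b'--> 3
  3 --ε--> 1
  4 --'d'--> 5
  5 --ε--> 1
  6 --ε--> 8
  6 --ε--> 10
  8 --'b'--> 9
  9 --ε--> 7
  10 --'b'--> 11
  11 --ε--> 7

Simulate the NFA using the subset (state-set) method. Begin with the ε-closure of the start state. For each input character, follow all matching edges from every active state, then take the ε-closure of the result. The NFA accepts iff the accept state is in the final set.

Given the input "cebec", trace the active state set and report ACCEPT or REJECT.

S₀ = ε-closure({0}) = {0,2,4}
'c' @ 1: {}  — dead — no transitions
rest 'ebec' ignored (set empty)
after full input: {}  (accept=7 not in)

Answer: REJECT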